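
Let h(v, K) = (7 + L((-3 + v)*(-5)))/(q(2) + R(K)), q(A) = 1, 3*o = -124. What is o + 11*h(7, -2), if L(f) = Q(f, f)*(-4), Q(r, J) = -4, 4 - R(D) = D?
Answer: -109/21 ≈ -5.1905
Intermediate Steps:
o = -124/3 (o = (1/3)*(-124) = -124/3 ≈ -41.333)
R(D) = 4 - D
L(f) = 16 (L(f) = -4*(-4) = 16)
h(v, K) = 23/(5 - K) (h(v, K) = (7 + 16)/(1 + (4 - K)) = 23/(5 - K))
o + 11*h(7, -2) = -124/3 + 11*(-23/(-5 - 2)) = -124/3 + 11*(-23/(-7)) = -124/3 + 11*(-23*(-1/7)) = -124/3 + 11*(23/7) = -124/3 + 253/7 = -109/21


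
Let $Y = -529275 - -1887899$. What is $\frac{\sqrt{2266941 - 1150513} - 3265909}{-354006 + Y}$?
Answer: $- \frac{3265909}{1004618} + \frac{\sqrt{279107}}{502309} \approx -3.2498$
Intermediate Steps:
$Y = 1358624$ ($Y = -529275 + 1887899 = 1358624$)
$\frac{\sqrt{2266941 - 1150513} - 3265909}{-354006 + Y} = \frac{\sqrt{2266941 - 1150513} - 3265909}{-354006 + 1358624} = \frac{\sqrt{1116428} - 3265909}{1004618} = \left(2 \sqrt{279107} - 3265909\right) \frac{1}{1004618} = \left(-3265909 + 2 \sqrt{279107}\right) \frac{1}{1004618} = - \frac{3265909}{1004618} + \frac{\sqrt{279107}}{502309}$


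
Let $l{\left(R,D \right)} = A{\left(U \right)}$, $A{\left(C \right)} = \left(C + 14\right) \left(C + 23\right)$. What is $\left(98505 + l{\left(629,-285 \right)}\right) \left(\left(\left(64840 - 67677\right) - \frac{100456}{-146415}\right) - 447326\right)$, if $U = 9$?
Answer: $- \frac{6541025437871549}{146415} \approx -4.4675 \cdot 10^{10}$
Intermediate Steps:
$A{\left(C \right)} = \left(14 + C\right) \left(23 + C\right)$
$l{\left(R,D \right)} = 736$ ($l{\left(R,D \right)} = 322 + 9^{2} + 37 \cdot 9 = 322 + 81 + 333 = 736$)
$\left(98505 + l{\left(629,-285 \right)}\right) \left(\left(\left(64840 - 67677\right) - \frac{100456}{-146415}\right) - 447326\right) = \left(98505 + 736\right) \left(\left(\left(64840 - 67677\right) - \frac{100456}{-146415}\right) - 447326\right) = 99241 \left(\left(-2837 - - \frac{100456}{146415}\right) - 447326\right) = 99241 \left(\left(-2837 + \frac{100456}{146415}\right) - 447326\right) = 99241 \left(- \frac{415278899}{146415} - 447326\right) = 99241 \left(- \frac{65910515189}{146415}\right) = - \frac{6541025437871549}{146415}$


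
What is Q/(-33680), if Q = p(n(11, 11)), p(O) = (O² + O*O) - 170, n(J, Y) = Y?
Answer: -9/4210 ≈ -0.0021378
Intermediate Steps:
p(O) = -170 + 2*O² (p(O) = (O² + O²) - 170 = 2*O² - 170 = -170 + 2*O²)
Q = 72 (Q = -170 + 2*11² = -170 + 2*121 = -170 + 242 = 72)
Q/(-33680) = 72/(-33680) = 72*(-1/33680) = -9/4210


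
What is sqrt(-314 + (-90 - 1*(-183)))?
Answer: I*sqrt(221) ≈ 14.866*I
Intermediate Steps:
sqrt(-314 + (-90 - 1*(-183))) = sqrt(-314 + (-90 + 183)) = sqrt(-314 + 93) = sqrt(-221) = I*sqrt(221)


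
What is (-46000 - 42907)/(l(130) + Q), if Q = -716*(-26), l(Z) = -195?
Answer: -6839/1417 ≈ -4.8264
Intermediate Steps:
Q = 18616
(-46000 - 42907)/(l(130) + Q) = (-46000 - 42907)/(-195 + 18616) = -88907/18421 = -88907*1/18421 = -6839/1417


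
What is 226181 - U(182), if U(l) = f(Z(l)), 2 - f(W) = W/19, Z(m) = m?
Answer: 4297583/19 ≈ 2.2619e+5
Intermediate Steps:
f(W) = 2 - W/19
U(l) = 2 - l/19
226181 - U(182) = 226181 - (2 - 1/19*182) = 226181 - (2 - 182/19) = 226181 - 1*(-144/19) = 226181 + 144/19 = 4297583/19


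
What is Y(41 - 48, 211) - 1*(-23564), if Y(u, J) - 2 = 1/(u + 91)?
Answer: 1979545/84 ≈ 23566.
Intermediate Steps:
Y(u, J) = 2 + 1/(91 + u) (Y(u, J) = 2 + 1/(u + 91) = 2 + 1/(91 + u))
Y(41 - 48, 211) - 1*(-23564) = (183 + 2*(41 - 48))/(91 + (41 - 48)) - 1*(-23564) = (183 + 2*(-7))/(91 - 7) + 23564 = (183 - 14)/84 + 23564 = (1/84)*169 + 23564 = 169/84 + 23564 = 1979545/84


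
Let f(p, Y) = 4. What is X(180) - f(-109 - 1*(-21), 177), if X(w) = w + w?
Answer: 356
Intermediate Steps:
X(w) = 2*w
X(180) - f(-109 - 1*(-21), 177) = 2*180 - 1*4 = 360 - 4 = 356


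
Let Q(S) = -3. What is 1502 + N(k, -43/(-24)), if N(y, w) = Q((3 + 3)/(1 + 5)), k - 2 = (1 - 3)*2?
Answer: 1499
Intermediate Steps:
k = -2 (k = 2 + (1 - 3)*2 = 2 - 2*2 = 2 - 4 = -2)
N(y, w) = -3
1502 + N(k, -43/(-24)) = 1502 - 3 = 1499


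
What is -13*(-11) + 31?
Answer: 174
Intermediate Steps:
-13*(-11) + 31 = 143 + 31 = 174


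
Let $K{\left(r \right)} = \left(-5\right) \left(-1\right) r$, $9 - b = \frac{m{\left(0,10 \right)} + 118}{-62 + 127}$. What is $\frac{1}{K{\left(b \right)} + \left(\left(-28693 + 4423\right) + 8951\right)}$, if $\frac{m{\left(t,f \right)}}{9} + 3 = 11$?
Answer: $- \frac{13}{198752} \approx -6.5408 \cdot 10^{-5}$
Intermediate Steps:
$m{\left(t,f \right)} = 72$ ($m{\left(t,f \right)} = -27 + 9 \cdot 11 = -27 + 99 = 72$)
$b = \frac{79}{13}$ ($b = 9 - \frac{72 + 118}{-62 + 127} = 9 - \frac{190}{65} = 9 - 190 \cdot \frac{1}{65} = 9 - \frac{38}{13} = \frac{79}{13} \approx 6.0769$)
$K{\left(r \right)} = 5 r$
$\frac{1}{K{\left(b \right)} + \left(\left(-28693 + 4423\right) + 8951\right)} = \frac{1}{5 \cdot \frac{79}{13} + \left(\left(-28693 + 4423\right) + 8951\right)} = \frac{1}{\frac{395}{13} + \left(-24270 + 8951\right)} = \frac{1}{\frac{395}{13} - 15319} = \frac{1}{- \frac{198752}{13}} = - \frac{13}{198752}$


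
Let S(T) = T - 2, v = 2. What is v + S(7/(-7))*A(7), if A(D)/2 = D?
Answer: -40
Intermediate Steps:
S(T) = -2 + T
A(D) = 2*D
v + S(7/(-7))*A(7) = 2 + (-2 + 7/(-7))*(2*7) = 2 + (-2 + 7*(-1/7))*14 = 2 + (-2 - 1)*14 = 2 - 3*14 = 2 - 42 = -40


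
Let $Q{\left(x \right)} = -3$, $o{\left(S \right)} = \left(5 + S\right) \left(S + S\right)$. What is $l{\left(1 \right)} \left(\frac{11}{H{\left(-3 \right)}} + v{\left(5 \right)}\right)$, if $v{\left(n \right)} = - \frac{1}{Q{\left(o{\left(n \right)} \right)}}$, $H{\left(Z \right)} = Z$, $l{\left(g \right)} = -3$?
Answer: $10$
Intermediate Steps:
$o{\left(S \right)} = 2 S \left(5 + S\right)$ ($o{\left(S \right)} = \left(5 + S\right) 2 S = 2 S \left(5 + S\right)$)
$v{\left(n \right)} = \frac{1}{3}$ ($v{\left(n \right)} = - \frac{1}{-3} = \left(-1\right) \left(- \frac{1}{3}\right) = \frac{1}{3}$)
$l{\left(1 \right)} \left(\frac{11}{H{\left(-3 \right)}} + v{\left(5 \right)}\right) = - 3 \left(\frac{11}{-3} + \frac{1}{3}\right) = - 3 \left(11 \left(- \frac{1}{3}\right) + \frac{1}{3}\right) = - 3 \left(- \frac{11}{3} + \frac{1}{3}\right) = \left(-3\right) \left(- \frac{10}{3}\right) = 10$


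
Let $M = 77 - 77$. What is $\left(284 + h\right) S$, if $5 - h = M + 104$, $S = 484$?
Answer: $89540$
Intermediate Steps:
$M = 0$
$h = -99$ ($h = 5 - \left(0 + 104\right) = 5 - 104 = -99$)
$\left(284 + h\right) S = \left(284 - 99\right) 484 = 185 \cdot 484 = 89540$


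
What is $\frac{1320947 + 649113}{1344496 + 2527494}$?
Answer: $\frac{197006}{387199} \approx 0.5088$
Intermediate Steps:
$\frac{1320947 + 649113}{1344496 + 2527494} = \frac{1970060}{3871990} = 1970060 \cdot \frac{1}{3871990} = \frac{197006}{387199}$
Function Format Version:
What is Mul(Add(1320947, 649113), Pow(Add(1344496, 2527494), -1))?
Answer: Rational(197006, 387199) ≈ 0.50880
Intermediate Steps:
Mul(Add(1320947, 649113), Pow(Add(1344496, 2527494), -1)) = Mul(1970060, Pow(3871990, -1)) = Mul(1970060, Rational(1, 3871990)) = Rational(197006, 387199)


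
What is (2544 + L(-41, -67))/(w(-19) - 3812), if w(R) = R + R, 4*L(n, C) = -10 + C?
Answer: -10099/15400 ≈ -0.65578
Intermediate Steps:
L(n, C) = -5/2 + C/4 (L(n, C) = (-10 + C)/4 = -5/2 + C/4)
w(R) = 2*R
(2544 + L(-41, -67))/(w(-19) - 3812) = (2544 + (-5/2 + (¼)*(-67)))/(2*(-19) - 3812) = (2544 + (-5/2 - 67/4))/(-38 - 3812) = (2544 - 77/4)/(-3850) = (10099/4)*(-1/3850) = -10099/15400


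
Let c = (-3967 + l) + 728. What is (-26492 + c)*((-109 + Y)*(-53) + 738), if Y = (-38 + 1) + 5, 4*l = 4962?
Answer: -467870991/2 ≈ -2.3394e+8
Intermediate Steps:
l = 2481/2 (l = (¼)*4962 = 2481/2 ≈ 1240.5)
Y = -32 (Y = -37 + 5 = -32)
c = -3997/2 (c = (-3967 + 2481/2) + 728 = -5453/2 + 728 = -3997/2 ≈ -1998.5)
(-26492 + c)*((-109 + Y)*(-53) + 738) = (-26492 - 3997/2)*((-109 - 32)*(-53) + 738) = -56981*(-141*(-53) + 738)/2 = -56981*(7473 + 738)/2 = -56981/2*8211 = -467870991/2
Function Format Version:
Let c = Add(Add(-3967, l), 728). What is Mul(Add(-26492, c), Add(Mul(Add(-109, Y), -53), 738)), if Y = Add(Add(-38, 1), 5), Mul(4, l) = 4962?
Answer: Rational(-467870991, 2) ≈ -2.3394e+8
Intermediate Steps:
l = Rational(2481, 2) (l = Mul(Rational(1, 4), 4962) = Rational(2481, 2) ≈ 1240.5)
Y = -32 (Y = Add(-37, 5) = -32)
c = Rational(-3997, 2) (c = Add(Add(-3967, Rational(2481, 2)), 728) = Add(Rational(-5453, 2), 728) = Rational(-3997, 2) ≈ -1998.5)
Mul(Add(-26492, c), Add(Mul(Add(-109, Y), -53), 738)) = Mul(Add(-26492, Rational(-3997, 2)), Add(Mul(Add(-109, -32), -53), 738)) = Mul(Rational(-56981, 2), Add(Mul(-141, -53), 738)) = Mul(Rational(-56981, 2), Add(7473, 738)) = Mul(Rational(-56981, 2), 8211) = Rational(-467870991, 2)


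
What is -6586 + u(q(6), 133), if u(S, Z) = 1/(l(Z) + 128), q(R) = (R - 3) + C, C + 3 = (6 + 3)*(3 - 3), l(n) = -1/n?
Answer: -112113345/17023 ≈ -6586.0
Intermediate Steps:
C = -3 (C = -3 + (6 + 3)*(3 - 3) = -3 + 9*0 = -3 + 0 = -3)
q(R) = -6 + R (q(R) = (R - 3) - 3 = (-3 + R) - 3 = -6 + R)
u(S, Z) = 1/(128 - 1/Z) (u(S, Z) = 1/(-1/Z + 128) = 1/(128 - 1/Z))
-6586 + u(q(6), 133) = -6586 + 133/(-1 + 128*133) = -6586 + 133/(-1 + 17024) = -6586 + 133/17023 = -112113345/17023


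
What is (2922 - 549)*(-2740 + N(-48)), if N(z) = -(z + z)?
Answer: -6274212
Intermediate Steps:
N(z) = -2*z
(2922 - 549)*(-2740 + N(-48)) = (2922 - 549)*(-2740 - 2*(-48)) = 2373*(-2740 + 96) = 2373*(-2644) = -6274212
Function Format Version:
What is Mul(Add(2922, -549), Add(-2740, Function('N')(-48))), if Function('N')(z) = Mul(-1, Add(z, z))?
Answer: -6274212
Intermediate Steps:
Function('N')(z) = Mul(-2, z) (Function('N')(z) = Mul(-1, Mul(2, z)) = Mul(-2, z))
Mul(Add(2922, -549), Add(-2740, Function('N')(-48))) = Mul(Add(2922, -549), Add(-2740, Mul(-2, -48))) = Mul(2373, Add(-2740, 96)) = Mul(2373, -2644) = -6274212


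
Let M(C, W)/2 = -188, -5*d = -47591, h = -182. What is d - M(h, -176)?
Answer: 49471/5 ≈ 9894.2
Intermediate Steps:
d = 47591/5 (d = -⅕*(-47591) = 47591/5 ≈ 9518.2)
M(C, W) = -376 (M(C, W) = 2*(-188) = -376)
d - M(h, -176) = 47591/5 - 1*(-376) = 47591/5 + 376 = 49471/5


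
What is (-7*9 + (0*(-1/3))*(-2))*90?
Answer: -5670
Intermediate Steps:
(-7*9 + (0*(-1/3))*(-2))*90 = (-63 + (0*(-1*⅓))*(-2))*90 = (-63 + (0*(-⅓))*(-2))*90 = (-63 + 0*(-2))*90 = (-63 + 0)*90 = -63*90 = -5670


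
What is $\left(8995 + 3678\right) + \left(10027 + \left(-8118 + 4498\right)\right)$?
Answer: $19080$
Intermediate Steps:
$\left(8995 + 3678\right) + \left(10027 + \left(-8118 + 4498\right)\right) = 12673 + \left(10027 - 3620\right) = 12673 + 6407 = 19080$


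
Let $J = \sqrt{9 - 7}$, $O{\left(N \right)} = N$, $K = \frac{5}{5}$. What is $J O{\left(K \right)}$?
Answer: $\sqrt{2} \approx 1.4142$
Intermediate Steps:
$K = 1$ ($K = 5 \cdot \frac{1}{5} = 1$)
$J = \sqrt{2} \approx 1.4142$
$J O{\left(K \right)} = \sqrt{2} \cdot 1 = \sqrt{2}$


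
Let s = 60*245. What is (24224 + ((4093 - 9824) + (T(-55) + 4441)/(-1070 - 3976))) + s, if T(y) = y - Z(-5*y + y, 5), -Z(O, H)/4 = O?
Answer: 83743306/2523 ≈ 33192.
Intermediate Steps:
s = 14700
Z(O, H) = -4*O
T(y) = -15*y (T(y) = y - (-4)*(-5*y + y) = y - (-4)*(-4*y) = y - 16*y = -15*y)
(24224 + ((4093 - 9824) + (T(-55) + 4441)/(-1070 - 3976))) + s = (24224 + ((4093 - 9824) + (-15*(-55) + 4441)/(-1070 - 3976))) + 14700 = (24224 + (-5731 + (825 + 4441)/(-5046))) + 14700 = (24224 + (-5731 + 5266*(-1/5046))) + 14700 = (24224 + (-5731 - 2633/2523)) + 14700 = (24224 - 14461946/2523) + 14700 = 46655206/2523 + 14700 = 83743306/2523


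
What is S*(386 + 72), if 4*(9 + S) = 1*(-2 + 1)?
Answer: -8473/2 ≈ -4236.5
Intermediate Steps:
S = -37/4 (S = -9 + (1*(-2 + 1))/4 = -9 + (1*(-1))/4 = -9 + (¼)*(-1) = -9 - ¼ = -37/4 ≈ -9.2500)
S*(386 + 72) = -37*(386 + 72)/4 = -37/4*458 = -8473/2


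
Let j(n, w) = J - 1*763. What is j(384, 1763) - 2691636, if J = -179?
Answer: -2692578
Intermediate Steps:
j(n, w) = -942 (j(n, w) = -179 - 1*763 = -179 - 763 = -942)
j(384, 1763) - 2691636 = -942 - 2691636 = -2692578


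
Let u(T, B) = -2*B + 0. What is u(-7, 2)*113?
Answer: -452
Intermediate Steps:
u(T, B) = -2*B
u(-7, 2)*113 = -2*2*113 = -4*113 = -452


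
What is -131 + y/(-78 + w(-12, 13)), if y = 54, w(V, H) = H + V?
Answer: -10141/77 ≈ -131.70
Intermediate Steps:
-131 + y/(-78 + w(-12, 13)) = -131 + 54/(-78 + (13 - 12)) = -131 + 54/(-78 + 1) = -131 + 54/(-77) = -131 - 1/77*54 = -131 - 54/77 = -10141/77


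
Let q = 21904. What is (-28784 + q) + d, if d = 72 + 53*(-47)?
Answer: -9299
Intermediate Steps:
d = -2419 (d = 72 - 2491 = -2419)
(-28784 + q) + d = (-28784 + 21904) - 2419 = -6880 - 2419 = -9299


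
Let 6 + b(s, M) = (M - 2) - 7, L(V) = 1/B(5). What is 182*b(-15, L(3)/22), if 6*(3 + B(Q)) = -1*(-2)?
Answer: -240513/88 ≈ -2733.1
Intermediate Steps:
B(Q) = -8/3 (B(Q) = -3 + (-1*(-2))/6 = -3 + (⅙)*2 = -3 + ⅓ = -8/3)
L(V) = -3/8 (L(V) = 1/(-8/3) = -3/8)
b(s, M) = -15 + M (b(s, M) = -6 + ((M - 2) - 7) = -6 + ((-2 + M) - 7) = -6 + (-9 + M) = -15 + M)
182*b(-15, L(3)/22) = 182*(-15 - 3/8/22) = 182*(-15 - 3/8*1/22) = 182*(-15 - 3/176) = 182*(-2643/176) = -240513/88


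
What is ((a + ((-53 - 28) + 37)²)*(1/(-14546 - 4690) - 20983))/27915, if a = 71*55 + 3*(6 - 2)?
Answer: -787480157539/178990980 ≈ -4399.6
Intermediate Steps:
a = 3917 (a = 3905 + 3*4 = 3905 + 12 = 3917)
((a + ((-53 - 28) + 37)²)*(1/(-14546 - 4690) - 20983))/27915 = ((3917 + ((-53 - 28) + 37)²)*(1/(-14546 - 4690) - 20983))/27915 = ((3917 + (-81 + 37)²)*(1/(-19236) - 20983))*(1/27915) = ((3917 + (-44)²)*(-1/19236 - 20983))*(1/27915) = ((3917 + 1936)*(-403628989/19236))*(1/27915) = (5853*(-403628989/19236))*(1/27915) = -787480157539/6412*1/27915 = -787480157539/178990980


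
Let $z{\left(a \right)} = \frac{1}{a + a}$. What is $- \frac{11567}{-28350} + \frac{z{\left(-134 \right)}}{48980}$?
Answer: $\frac{15183581653}{37214024400} \approx 0.40801$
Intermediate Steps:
$z{\left(a \right)} = \frac{1}{2 a}$
$- \frac{11567}{-28350} + \frac{z{\left(-134 \right)}}{48980} = - \frac{11567}{-28350} + \frac{\frac{1}{2} \frac{1}{-134}}{48980} = \left(-11567\right) \left(- \frac{1}{28350}\right) + \frac{1}{2} \left(- \frac{1}{134}\right) \frac{1}{48980} = \frac{11567}{28350} - \frac{1}{13126640} = \frac{15183581653}{37214024400}$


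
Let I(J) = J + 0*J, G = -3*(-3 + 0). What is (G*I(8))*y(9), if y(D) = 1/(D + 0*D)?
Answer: 8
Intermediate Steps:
y(D) = 1/D (y(D) = 1/(D + 0) = 1/D)
G = 9 (G = -3*(-3) = 9)
I(J) = J (I(J) = J + 0 = J)
(G*I(8))*y(9) = (9*8)/9 = 72*(⅑) = 8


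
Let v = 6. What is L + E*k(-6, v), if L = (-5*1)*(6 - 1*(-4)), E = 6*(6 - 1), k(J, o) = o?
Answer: 130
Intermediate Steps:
E = 30 (E = 6*5 = 30)
L = -50 (L = -5*(6 + 4) = -5*10 = -50)
L + E*k(-6, v) = -50 + 30*6 = -50 + 180 = 130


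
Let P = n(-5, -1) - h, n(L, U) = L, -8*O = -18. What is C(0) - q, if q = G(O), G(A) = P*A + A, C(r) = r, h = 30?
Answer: 153/2 ≈ 76.500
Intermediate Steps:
O = 9/4 (O = -⅛*(-18) = 9/4 ≈ 2.2500)
P = -35 (P = -5 - 1*30 = -5 - 30 = -35)
G(A) = -34*A (G(A) = -35*A + A = -34*A)
q = -153/2 (q = -34*9/4 = -153/2 ≈ -76.500)
C(0) - q = 0 - 1*(-153/2) = 0 + 153/2 = 153/2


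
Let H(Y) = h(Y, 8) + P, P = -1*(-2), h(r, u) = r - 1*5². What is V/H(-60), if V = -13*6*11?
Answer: 858/83 ≈ 10.337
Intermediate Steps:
h(r, u) = -25 + r (h(r, u) = r - 1*25 = r - 25 = -25 + r)
P = 2
V = -858 (V = -78*11 = -858)
H(Y) = -23 + Y (H(Y) = (-25 + Y) + 2 = -23 + Y)
V/H(-60) = -858/(-23 - 60) = -858/(-83) = -858*(-1/83) = 858/83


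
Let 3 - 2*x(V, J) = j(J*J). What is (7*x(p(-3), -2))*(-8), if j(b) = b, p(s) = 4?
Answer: 28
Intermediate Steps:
x(V, J) = 3/2 - J**2/2 (x(V, J) = 3/2 - J*J/2 = 3/2 - J**2/2)
(7*x(p(-3), -2))*(-8) = (7*(3/2 - 1/2*(-2)**2))*(-8) = (7*(3/2 - 1/2*4))*(-8) = (7*(3/2 - 2))*(-8) = (7*(-1/2))*(-8) = -7/2*(-8) = 28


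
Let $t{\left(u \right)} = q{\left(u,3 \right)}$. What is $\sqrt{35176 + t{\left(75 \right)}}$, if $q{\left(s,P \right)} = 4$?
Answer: $2 \sqrt{8795} \approx 187.56$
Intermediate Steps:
$t{\left(u \right)} = 4$
$\sqrt{35176 + t{\left(75 \right)}} = \sqrt{35176 + 4} = \sqrt{35180} = 2 \sqrt{8795}$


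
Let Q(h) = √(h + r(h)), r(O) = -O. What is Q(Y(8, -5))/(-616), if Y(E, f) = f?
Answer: 0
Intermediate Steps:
Q(h) = 0 (Q(h) = √(h - h) = √0 = 0)
Q(Y(8, -5))/(-616) = 0/(-616) = 0*(-1/616) = 0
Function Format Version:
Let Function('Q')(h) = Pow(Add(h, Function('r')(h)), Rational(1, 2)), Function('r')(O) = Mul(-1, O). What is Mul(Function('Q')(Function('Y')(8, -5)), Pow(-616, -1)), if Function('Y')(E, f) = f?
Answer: 0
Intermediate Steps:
Function('Q')(h) = 0 (Function('Q')(h) = Pow(Add(h, Mul(-1, h)), Rational(1, 2)) = Pow(0, Rational(1, 2)) = 0)
Mul(Function('Q')(Function('Y')(8, -5)), Pow(-616, -1)) = Mul(0, Pow(-616, -1)) = Mul(0, Rational(-1, 616)) = 0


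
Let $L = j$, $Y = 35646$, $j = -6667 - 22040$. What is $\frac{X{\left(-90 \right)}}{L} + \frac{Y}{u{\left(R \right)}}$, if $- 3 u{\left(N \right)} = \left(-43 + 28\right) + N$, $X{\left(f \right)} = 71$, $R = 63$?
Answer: $- \frac{511645429}{229656} \approx -2227.9$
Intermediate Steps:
$j = -28707$
$L = -28707$
$u{\left(N \right)} = 5 - \frac{N}{3}$ ($u{\left(N \right)} = - \frac{\left(-43 + 28\right) + N}{3} = - \frac{-15 + N}{3} = 5 - \frac{N}{3}$)
$\frac{X{\left(-90 \right)}}{L} + \frac{Y}{u{\left(R \right)}} = \frac{71}{-28707} + \frac{35646}{5 - 21} = 71 \left(- \frac{1}{28707}\right) + \frac{35646}{5 - 21} = - \frac{71}{28707} + \frac{35646}{-16} = - \frac{71}{28707} + 35646 \left(- \frac{1}{16}\right) = - \frac{71}{28707} - \frac{17823}{8} = - \frac{511645429}{229656}$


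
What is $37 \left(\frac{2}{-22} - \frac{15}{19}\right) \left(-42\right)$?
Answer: $\frac{285936}{209} \approx 1368.1$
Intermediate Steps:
$37 \left(\frac{2}{-22} - \frac{15}{19}\right) \left(-42\right) = 37 \left(2 \left(- \frac{1}{22}\right) - \frac{15}{19}\right) \left(-42\right) = 37 \left(- \frac{1}{11} - \frac{15}{19}\right) \left(-42\right) = 37 \left(- \frac{184}{209}\right) \left(-42\right) = \left(- \frac{6808}{209}\right) \left(-42\right) = \frac{285936}{209}$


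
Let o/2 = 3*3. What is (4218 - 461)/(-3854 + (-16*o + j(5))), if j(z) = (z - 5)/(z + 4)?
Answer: -3757/4142 ≈ -0.90705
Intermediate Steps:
o = 18 (o = 2*(3*3) = 2*9 = 18)
j(z) = (-5 + z)/(4 + z)
(4218 - 461)/(-3854 + (-16*o + j(5))) = (4218 - 461)/(-3854 + (-16*18 + (-5 + 5)/(4 + 5))) = 3757/(-3854 + (-288 + 0/9)) = 3757/(-3854 + (-288 + (⅑)*0)) = 3757/(-3854 + (-288 + 0)) = 3757/(-3854 - 288) = 3757/(-4142) = 3757*(-1/4142) = -3757/4142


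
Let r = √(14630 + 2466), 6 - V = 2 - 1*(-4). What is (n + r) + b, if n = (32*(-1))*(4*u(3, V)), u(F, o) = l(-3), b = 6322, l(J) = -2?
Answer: 6578 + 2*√4274 ≈ 6708.8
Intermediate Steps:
V = 0 (V = 6 - (2 - 1*(-4)) = 6 - (2 + 4) = 6 - 1*6 = 6 - 6 = 0)
r = 2*√4274 (r = √17096 = 2*√4274 ≈ 130.75)
u(F, o) = -2
n = 256 (n = (32*(-1))*(4*(-2)) = -32*(-8) = 256)
(n + r) + b = (256 + 2*√4274) + 6322 = 6578 + 2*√4274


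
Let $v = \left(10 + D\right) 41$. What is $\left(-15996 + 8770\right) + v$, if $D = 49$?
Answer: $-4807$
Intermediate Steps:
$v = 2419$ ($v = \left(10 + 49\right) 41 = 59 \cdot 41 = 2419$)
$\left(-15996 + 8770\right) + v = \left(-15996 + 8770\right) + 2419 = -7226 + 2419 = -4807$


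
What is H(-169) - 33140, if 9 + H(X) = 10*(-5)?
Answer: -33199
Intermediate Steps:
H(X) = -59 (H(X) = -9 + 10*(-5) = -9 - 50 = -59)
H(-169) - 33140 = -59 - 33140 = -33199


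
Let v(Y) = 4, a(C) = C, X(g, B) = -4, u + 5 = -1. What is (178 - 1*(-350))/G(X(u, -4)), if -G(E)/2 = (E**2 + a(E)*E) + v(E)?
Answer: -22/3 ≈ -7.3333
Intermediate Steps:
u = -6 (u = -5 - 1 = -6)
G(E) = -8 - 4*E**2 (G(E) = -2*((E**2 + E*E) + 4) = -2*((E**2 + E**2) + 4) = -2*(2*E**2 + 4) = -2*(4 + 2*E**2) = -8 - 4*E**2)
(178 - 1*(-350))/G(X(u, -4)) = (178 - 1*(-350))/(-8 - 4*(-4)**2) = (178 + 350)/(-8 - 4*16) = 528/(-8 - 64) = 528/(-72) = 528*(-1/72) = -22/3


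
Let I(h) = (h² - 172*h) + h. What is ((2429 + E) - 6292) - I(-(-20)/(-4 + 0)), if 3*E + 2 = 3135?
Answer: -11096/3 ≈ -3698.7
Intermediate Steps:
E = 3133/3 (E = -⅔ + (⅓)*3135 = -⅔ + 1045 = 3133/3 ≈ 1044.3)
I(h) = h² - 171*h
((2429 + E) - 6292) - I(-(-20)/(-4 + 0)) = ((2429 + 3133/3) - 6292) - (-(-20)/(-4 + 0))*(-171 - (-20)/(-4 + 0)) = (10420/3 - 6292) - (-(-20)/(-4))*(-171 - (-20)/(-4)) = -8456/3 - (-(-20)*(-1)/4)*(-171 - (-20)*(-1)/4) = -8456/3 - (-20*¼)*(-171 - 20*¼) = -8456/3 - (-5)*(-171 - 5) = -8456/3 - (-5)*(-176) = -8456/3 - 1*880 = -8456/3 - 880 = -11096/3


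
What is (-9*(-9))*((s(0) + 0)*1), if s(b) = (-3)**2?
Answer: 729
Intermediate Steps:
s(b) = 9
(-9*(-9))*((s(0) + 0)*1) = (-9*(-9))*((9 + 0)*1) = 81*(9*1) = 81*9 = 729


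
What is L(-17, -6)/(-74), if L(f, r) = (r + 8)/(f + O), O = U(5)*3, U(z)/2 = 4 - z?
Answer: 1/851 ≈ 0.0011751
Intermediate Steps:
U(z) = 8 - 2*z (U(z) = 2*(4 - z) = 8 - 2*z)
O = -6 (O = (8 - 2*5)*3 = (8 - 10)*3 = -2*3 = -6)
L(f, r) = (8 + r)/(-6 + f) (L(f, r) = (r + 8)/(f - 6) = (8 + r)/(-6 + f))
L(-17, -6)/(-74) = ((8 - 6)/(-6 - 17))/(-74) = -2/(74*(-23)) = -(-1)*2/1702 = -1/74*(-2/23) = 1/851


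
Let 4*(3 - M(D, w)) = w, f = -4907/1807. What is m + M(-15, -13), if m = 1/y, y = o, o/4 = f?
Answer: 30217/4907 ≈ 6.1579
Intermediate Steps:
f = -4907/1807 (f = -4907*1/1807 = -4907/1807 ≈ -2.7155)
M(D, w) = 3 - w/4
o = -19628/1807 (o = 4*(-4907/1807) = -19628/1807 ≈ -10.862)
y = -19628/1807 ≈ -10.862
m = -1807/19628 (m = 1/(-19628/1807) = -1807/19628 ≈ -0.092062)
m + M(-15, -13) = -1807/19628 + (3 - ¼*(-13)) = -1807/19628 + (3 + 13/4) = -1807/19628 + 25/4 = 30217/4907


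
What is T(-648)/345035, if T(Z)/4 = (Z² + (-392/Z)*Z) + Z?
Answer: 1675456/345035 ≈ 4.8559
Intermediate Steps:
T(Z) = -1568 + 4*Z + 4*Z² (T(Z) = 4*((Z² + (-392/Z)*Z) + Z) = 4*((Z² - 392) + Z) = 4*((-392 + Z²) + Z) = 4*(-392 + Z + Z²) = -1568 + 4*Z + 4*Z²)
T(-648)/345035 = (-1568 + 4*(-648) + 4*(-648)²)/345035 = (-1568 - 2592 + 4*419904)*(1/345035) = (-1568 - 2592 + 1679616)*(1/345035) = 1675456*(1/345035) = 1675456/345035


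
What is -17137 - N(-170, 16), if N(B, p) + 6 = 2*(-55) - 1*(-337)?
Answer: -17358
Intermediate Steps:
N(B, p) = 221 (N(B, p) = -6 + (2*(-55) - 1*(-337)) = -6 + (-110 + 337) = -6 + 227 = 221)
-17137 - N(-170, 16) = -17137 - 1*221 = -17137 - 221 = -17358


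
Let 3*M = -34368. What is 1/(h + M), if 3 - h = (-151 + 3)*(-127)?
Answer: -1/30249 ≈ -3.3059e-5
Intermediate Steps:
M = -11456 (M = (⅓)*(-34368) = -11456)
h = -18793 (h = 3 - (-151 + 3)*(-127) = 3 - (-148)*(-127) = 3 - 1*18796 = 3 - 18796 = -18793)
1/(h + M) = 1/(-18793 - 11456) = 1/(-30249) = -1/30249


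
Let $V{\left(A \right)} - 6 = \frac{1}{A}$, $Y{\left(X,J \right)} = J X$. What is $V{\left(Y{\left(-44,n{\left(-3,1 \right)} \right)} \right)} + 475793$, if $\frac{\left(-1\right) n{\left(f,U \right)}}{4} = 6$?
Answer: $\frac{502443745}{1056} \approx 4.758 \cdot 10^{5}$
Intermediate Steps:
$n{\left(f,U \right)} = -24$ ($n{\left(f,U \right)} = \left(-4\right) 6 = -24$)
$V{\left(A \right)} = 6 + \frac{1}{A}$
$V{\left(Y{\left(-44,n{\left(-3,1 \right)} \right)} \right)} + 475793 = \left(6 + \frac{1}{\left(-24\right) \left(-44\right)}\right) + 475793 = \left(6 + \frac{1}{1056}\right) + 475793 = \frac{6337}{1056} + 475793 = \frac{502443745}{1056}$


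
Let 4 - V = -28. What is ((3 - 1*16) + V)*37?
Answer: 703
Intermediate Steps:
V = 32 (V = 4 - 1*(-28) = 4 + 28 = 32)
((3 - 1*16) + V)*37 = ((3 - 1*16) + 32)*37 = ((3 - 16) + 32)*37 = (-13 + 32)*37 = 19*37 = 703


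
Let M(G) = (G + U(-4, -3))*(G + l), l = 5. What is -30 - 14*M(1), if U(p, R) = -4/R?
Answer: -226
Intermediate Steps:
M(G) = (5 + G)*(4/3 + G) (M(G) = (G - 4/(-3))*(G + 5) = (G - 4*(-1/3))*(5 + G) = (G + 4/3)*(5 + G) = (4/3 + G)*(5 + G) = (5 + G)*(4/3 + G))
-30 - 14*M(1) = -30 - 14*(20/3 + 1**2 + (19/3)*1) = -30 - 14*(20/3 + 1 + 19/3) = -30 - 14*14 = -30 - 196 = -226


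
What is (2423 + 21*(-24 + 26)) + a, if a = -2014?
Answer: 451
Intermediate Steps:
(2423 + 21*(-24 + 26)) + a = (2423 + 21*(-24 + 26)) - 2014 = (2423 + 21*2) - 2014 = (2423 + 42) - 2014 = 2465 - 2014 = 451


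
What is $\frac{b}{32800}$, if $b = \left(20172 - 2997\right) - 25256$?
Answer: $- \frac{8081}{32800} \approx -0.24637$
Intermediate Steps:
$b = -8081$ ($b = 17175 - 25256 = -8081$)
$\frac{b}{32800} = - \frac{8081}{32800}$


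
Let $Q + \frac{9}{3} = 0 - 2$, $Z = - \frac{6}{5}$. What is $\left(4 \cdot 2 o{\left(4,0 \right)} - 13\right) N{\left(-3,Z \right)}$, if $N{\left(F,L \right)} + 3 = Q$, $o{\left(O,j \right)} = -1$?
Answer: $168$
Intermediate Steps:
$Z = - \frac{6}{5}$ ($Z = \left(-6\right) \frac{1}{5} = - \frac{6}{5} \approx -1.2$)
$Q = -5$ ($Q = -3 + \left(0 - 2\right) = -3 - 2 = -5$)
$N{\left(F,L \right)} = -8$ ($N{\left(F,L \right)} = -3 - 5 = -8$)
$\left(4 \cdot 2 o{\left(4,0 \right)} - 13\right) N{\left(-3,Z \right)} = \left(4 \cdot 2 \left(-1\right) - 13\right) \left(-8\right) = \left(8 \left(-1\right) - 13\right) \left(-8\right) = \left(-8 - 13\right) \left(-8\right) = \left(-21\right) \left(-8\right) = 168$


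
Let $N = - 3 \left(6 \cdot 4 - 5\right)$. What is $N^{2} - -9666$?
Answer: $12915$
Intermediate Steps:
$N = -57$ ($N = - 3 \left(24 - 5\right) = \left(-3\right) 19 = -57$)
$N^{2} - -9666 = \left(-57\right)^{2} - -9666 = 3249 + 9666 = 12915$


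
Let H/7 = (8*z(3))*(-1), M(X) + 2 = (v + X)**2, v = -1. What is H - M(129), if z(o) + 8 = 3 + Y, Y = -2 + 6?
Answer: -16326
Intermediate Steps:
Y = 4
M(X) = -2 + (-1 + X)**2
z(o) = -1 (z(o) = -8 + (3 + 4) = -8 + 7 = -1)
H = 56 (H = 7*((8*(-1))*(-1)) = 7*(-8*(-1)) = 7*8 = 56)
H - M(129) = 56 - (-2 + (-1 + 129)**2) = 56 - (-2 + 128**2) = 56 - (-2 + 16384) = 56 - 1*16382 = 56 - 16382 = -16326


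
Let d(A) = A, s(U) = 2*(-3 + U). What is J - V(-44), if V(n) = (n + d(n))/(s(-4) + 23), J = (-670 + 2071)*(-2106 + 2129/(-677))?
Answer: -18004218043/6093 ≈ -2.9549e+6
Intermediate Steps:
s(U) = -6 + 2*U
J = -2000475291/677 (J = 1401*(-2106 + 2129*(-1/677)) = 1401*(-2106 - 2129/677) = 1401*(-1427891/677) = -2000475291/677 ≈ -2.9549e+6)
V(n) = 2*n/9 (V(n) = (n + n)/((-6 + 2*(-4)) + 23) = (2*n)/((-6 - 8) + 23) = (2*n)/(-14 + 23) = (2*n)/9 = (2*n)*(⅑) = 2*n/9)
J - V(-44) = -2000475291/677 - 2*(-44)/9 = -2000475291/677 - 1*(-88/9) = -2000475291/677 + 88/9 = -18004218043/6093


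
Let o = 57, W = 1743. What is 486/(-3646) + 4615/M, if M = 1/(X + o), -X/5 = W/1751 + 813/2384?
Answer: 1767142343093073/7609902032 ≈ 2.3222e+5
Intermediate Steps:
X = -27894375/4174384 (X = -5*(1743/1751 + 813/2384) = -5*5578875/4174384 = -27894375/4174384 ≈ -6.6823)
M = 4174384/210045513 (M = 1/(-27894375/4174384 + 57) = 1/(210045513/4174384) = 4174384/210045513 ≈ 0.019874)
486/(-3646) + 4615/M = 486/(-3646) + 4615/(4174384/210045513) = 486*(-1/3646) + 4615*(210045513/4174384) = -243/1823 + 969360042495/4174384 = 1767142343093073/7609902032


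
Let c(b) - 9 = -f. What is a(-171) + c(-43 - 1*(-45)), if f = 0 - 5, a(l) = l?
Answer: -157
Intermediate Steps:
f = -5
c(b) = 14 (c(b) = 9 - 1*(-5) = 9 + 5 = 14)
a(-171) + c(-43 - 1*(-45)) = -171 + 14 = -157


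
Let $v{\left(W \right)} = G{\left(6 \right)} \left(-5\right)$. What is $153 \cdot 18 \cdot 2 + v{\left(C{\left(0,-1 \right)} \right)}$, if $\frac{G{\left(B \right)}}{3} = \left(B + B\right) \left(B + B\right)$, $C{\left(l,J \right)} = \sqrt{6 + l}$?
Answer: $3348$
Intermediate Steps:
$G{\left(B \right)} = 12 B^{2}$ ($G{\left(B \right)} = 3 \left(B + B\right) \left(B + B\right) = 3 \cdot 2 B 2 B = 3 \cdot 4 B^{2} = 12 B^{2}$)
$v{\left(W \right)} = -2160$ ($v{\left(W \right)} = 12 \cdot 6^{2} \left(-5\right) = 12 \cdot 36 \left(-5\right) = 432 \left(-5\right) = -2160$)
$153 \cdot 18 \cdot 2 + v{\left(C{\left(0,-1 \right)} \right)} = 153 \cdot 18 \cdot 2 - 2160 = 153 \cdot 36 - 2160 = 5508 - 2160 = 3348$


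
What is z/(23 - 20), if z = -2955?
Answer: -985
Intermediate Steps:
z/(23 - 20) = -2955/(23 - 20) = -2955/3 = -2955*⅓ = -985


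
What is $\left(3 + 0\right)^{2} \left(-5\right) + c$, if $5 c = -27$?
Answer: $- \frac{252}{5} \approx -50.4$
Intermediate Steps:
$c = - \frac{27}{5}$ ($c = \frac{1}{5} \left(-27\right) = - \frac{27}{5} \approx -5.4$)
$\left(3 + 0\right)^{2} \left(-5\right) + c = \left(3 + 0\right)^{2} \left(-5\right) - \frac{27}{5} = 3^{2} \left(-5\right) - \frac{27}{5} = 9 \left(-5\right) - \frac{27}{5} = -45 - \frac{27}{5} = - \frac{252}{5}$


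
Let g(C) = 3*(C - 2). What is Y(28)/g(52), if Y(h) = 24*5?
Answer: 4/5 ≈ 0.80000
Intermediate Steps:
Y(h) = 120
g(C) = -6 + 3*C (g(C) = 3*(-2 + C) = -6 + 3*C)
Y(28)/g(52) = 120/(-6 + 3*52) = 120/(-6 + 156) = 120/150 = 120*(1/150) = 4/5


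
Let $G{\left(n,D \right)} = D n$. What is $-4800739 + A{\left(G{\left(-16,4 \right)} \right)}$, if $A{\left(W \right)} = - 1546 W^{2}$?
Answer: $-11133155$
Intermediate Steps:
$-4800739 + A{\left(G{\left(-16,4 \right)} \right)} = -4800739 - 1546 \left(4 \left(-16\right)\right)^{2} = -4800739 - 1546 \left(-64\right)^{2} = -4800739 - 6332416 = -11133155$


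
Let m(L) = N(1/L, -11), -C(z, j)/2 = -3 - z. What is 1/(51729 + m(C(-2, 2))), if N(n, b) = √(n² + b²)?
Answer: 206916/10703557279 - 2*√485/10703557279 ≈ 1.9327e-5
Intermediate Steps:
C(z, j) = 6 + 2*z (C(z, j) = -2*(-3 - z) = 6 + 2*z)
N(n, b) = √(b² + n²)
m(L) = √(121 + L⁻²) (m(L) = √((-11)² + (1/L)²) = √(121 + L⁻²))
1/(51729 + m(C(-2, 2))) = 1/(51729 + √(121 + (6 + 2*(-2))⁻²)) = 1/(51729 + √(121 + (6 - 4)⁻²)) = 1/(51729 + √(121 + 2⁻²)) = 1/(51729 + √(121 + ¼)) = 1/(51729 + √(485/4)) = 1/(51729 + √485/2)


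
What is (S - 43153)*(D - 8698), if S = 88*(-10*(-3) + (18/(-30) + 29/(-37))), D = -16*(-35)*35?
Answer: -81955054566/185 ≈ -4.4300e+8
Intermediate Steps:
D = 19600 (D = 560*35 = 19600)
S = 465872/185 (S = 88*(30 + (18*(-1/30) + 29*(-1/37))) = 88*(30 + (-⅗ - 29/37)) = 88*(30 - 256/185) = 88*(5294/185) = 465872/185 ≈ 2518.2)
(S - 43153)*(D - 8698) = (465872/185 - 43153)*(19600 - 8698) = -7517433/185*10902 = -81955054566/185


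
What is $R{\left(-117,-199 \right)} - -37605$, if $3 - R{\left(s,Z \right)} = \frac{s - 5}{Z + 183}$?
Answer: $\frac{300803}{8} \approx 37600.0$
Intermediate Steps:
$R{\left(s,Z \right)} = 3 - \frac{-5 + s}{183 + Z}$ ($R{\left(s,Z \right)} = 3 - \frac{s - 5}{Z + 183} = 3 - \frac{-5 + s}{183 + Z}$)
$R{\left(-117,-199 \right)} - -37605 = \frac{554 - -117 + 3 \left(-199\right)}{183 - 199} - -37605 = \frac{554 + 117 - 597}{-16} + 37605 = \left(- \frac{1}{16}\right) 74 + 37605 = - \frac{37}{8} + 37605 = \frac{300803}{8}$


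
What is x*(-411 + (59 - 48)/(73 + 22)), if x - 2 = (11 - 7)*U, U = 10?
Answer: -1639428/95 ≈ -17257.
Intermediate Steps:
x = 42 (x = 2 + (11 - 7)*10 = 2 + 4*10 = 2 + 40 = 42)
x*(-411 + (59 - 48)/(73 + 22)) = 42*(-411 + (59 - 48)/(73 + 22)) = 42*(-411 + 11/95) = 42*(-39034/95) = -1639428/95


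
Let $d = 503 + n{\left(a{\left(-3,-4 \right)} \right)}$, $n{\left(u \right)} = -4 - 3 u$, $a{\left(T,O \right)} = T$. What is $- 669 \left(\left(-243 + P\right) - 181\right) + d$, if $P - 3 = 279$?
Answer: $95506$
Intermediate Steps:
$P = 282$ ($P = 3 + 279 = 282$)
$d = 508$ ($d = 503 - -5 = 503 + \left(-4 + 9\right) = 503 + 5 = 508$)
$- 669 \left(\left(-243 + P\right) - 181\right) + d = - 669 \left(\left(-243 + 282\right) - 181\right) + 508 = - 669 \left(39 - 181\right) + 508 = \left(-669\right) \left(-142\right) + 508 = 94998 + 508 = 95506$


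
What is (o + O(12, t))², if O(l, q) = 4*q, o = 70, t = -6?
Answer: 2116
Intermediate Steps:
(o + O(12, t))² = (70 + 4*(-6))² = (70 - 24)² = 46² = 2116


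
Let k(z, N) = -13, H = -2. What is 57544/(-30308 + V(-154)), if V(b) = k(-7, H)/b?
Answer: -8861776/4667419 ≈ -1.8986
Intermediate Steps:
V(b) = -13/b
57544/(-30308 + V(-154)) = 57544/(-30308 - 13/(-154)) = 57544/(-30308 - 13*(-1/154)) = 57544/(-30308 + 13/154) = 57544/(-4667419/154) = 57544*(-154/4667419) = -8861776/4667419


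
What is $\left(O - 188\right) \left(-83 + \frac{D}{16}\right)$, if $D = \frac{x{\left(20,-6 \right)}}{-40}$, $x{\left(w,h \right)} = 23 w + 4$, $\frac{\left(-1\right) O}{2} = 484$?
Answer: $\frac{967861}{10} \approx 96786.0$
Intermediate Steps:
$O = -968$ ($O = \left(-2\right) 484 = -968$)
$x{\left(w,h \right)} = 4 + 23 w$
$D = - \frac{58}{5}$ ($D = \frac{4 + 23 \cdot 20}{-40} = \left(4 + 460\right) \left(- \frac{1}{40}\right) = 464 \left(- \frac{1}{40}\right) = - \frac{58}{5} \approx -11.6$)
$\left(O - 188\right) \left(-83 + \frac{D}{16}\right) = \left(-968 - 188\right) \left(-83 - \frac{58}{5 \cdot 16}\right) = - 1156 \left(-83 - \frac{29}{40}\right) = \left(-1156\right) \left(- \frac{3349}{40}\right) = \frac{967861}{10}$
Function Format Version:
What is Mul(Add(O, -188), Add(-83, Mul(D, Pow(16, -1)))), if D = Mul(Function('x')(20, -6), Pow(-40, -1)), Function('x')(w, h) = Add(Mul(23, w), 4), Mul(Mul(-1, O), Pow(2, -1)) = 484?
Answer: Rational(967861, 10) ≈ 96786.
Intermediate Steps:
O = -968 (O = Mul(-2, 484) = -968)
Function('x')(w, h) = Add(4, Mul(23, w))
D = Rational(-58, 5) (D = Mul(Add(4, Mul(23, 20)), Pow(-40, -1)) = Mul(Add(4, 460), Rational(-1, 40)) = Mul(464, Rational(-1, 40)) = Rational(-58, 5) ≈ -11.600)
Mul(Add(O, -188), Add(-83, Mul(D, Pow(16, -1)))) = Mul(Add(-968, -188), Add(-83, Mul(Rational(-58, 5), Pow(16, -1)))) = Mul(-1156, Add(-83, Mul(Rational(-58, 5), Rational(1, 16)))) = Mul(-1156, Add(-83, Rational(-29, 40))) = Mul(-1156, Rational(-3349, 40)) = Rational(967861, 10)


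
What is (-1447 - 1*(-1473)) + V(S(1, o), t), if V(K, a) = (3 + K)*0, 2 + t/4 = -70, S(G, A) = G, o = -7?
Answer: 26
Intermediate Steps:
t = -288 (t = -8 + 4*(-70) = -8 - 280 = -288)
V(K, a) = 0
(-1447 - 1*(-1473)) + V(S(1, o), t) = (-1447 - 1*(-1473)) + 0 = (-1447 + 1473) + 0 = 26 + 0 = 26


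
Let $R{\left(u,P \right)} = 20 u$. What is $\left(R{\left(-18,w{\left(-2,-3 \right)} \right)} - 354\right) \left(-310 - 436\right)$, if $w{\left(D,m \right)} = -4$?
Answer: $532644$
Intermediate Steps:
$\left(R{\left(-18,w{\left(-2,-3 \right)} \right)} - 354\right) \left(-310 - 436\right) = \left(20 \left(-18\right) - 354\right) \left(-310 - 436\right) = \left(-360 - 354\right) \left(-746\right) = \left(-714\right) \left(-746\right) = 532644$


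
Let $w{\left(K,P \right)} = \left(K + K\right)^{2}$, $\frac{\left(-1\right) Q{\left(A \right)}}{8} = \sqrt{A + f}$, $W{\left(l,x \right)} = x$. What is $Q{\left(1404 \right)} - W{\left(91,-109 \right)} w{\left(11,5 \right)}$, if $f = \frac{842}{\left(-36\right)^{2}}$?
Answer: $52756 - \frac{2 \sqrt{1820426}}{9} \approx 52456.0$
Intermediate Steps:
$f = \frac{421}{648}$ ($f = \frac{842}{1296} = 842 \cdot \frac{1}{1296} = \frac{421}{648} \approx 0.64969$)
$Q{\left(A \right)} = - 8 \sqrt{\frac{421}{648} + A}$ ($Q{\left(A \right)} = - 8 \sqrt{A + \frac{421}{648}} = - 8 \sqrt{\frac{421}{648} + A}$)
$w{\left(K,P \right)} = 4 K^{2}$ ($w{\left(K,P \right)} = \left(2 K\right)^{2} = 4 K^{2}$)
$Q{\left(1404 \right)} - W{\left(91,-109 \right)} w{\left(11,5 \right)} = - \frac{2 \sqrt{842 + 1296 \cdot 1404}}{9} - - 109 \cdot 4 \cdot 11^{2} = - \frac{2 \sqrt{842 + 1819584}}{9} - - 109 \cdot 4 \cdot 121 = - \frac{2 \sqrt{1820426}}{9} - \left(-109\right) 484 = - \frac{2 \sqrt{1820426}}{9} - -52756 = - \frac{2 \sqrt{1820426}}{9} + 52756 = 52756 - \frac{2 \sqrt{1820426}}{9}$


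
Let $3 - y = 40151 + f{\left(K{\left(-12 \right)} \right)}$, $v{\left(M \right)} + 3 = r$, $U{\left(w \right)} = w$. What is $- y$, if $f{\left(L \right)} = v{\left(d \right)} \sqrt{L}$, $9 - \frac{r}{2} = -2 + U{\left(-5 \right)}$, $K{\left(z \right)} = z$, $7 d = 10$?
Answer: $40148 + 58 i \sqrt{3} \approx 40148.0 + 100.46 i$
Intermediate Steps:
$d = \frac{10}{7}$ ($d = \frac{1}{7} \cdot 10 = \frac{10}{7} \approx 1.4286$)
$r = 32$ ($r = 18 - 2 \left(-2 - 5\right) = 18 - -14 = 18 + 14 = 32$)
$v{\left(M \right)} = 29$ ($v{\left(M \right)} = -3 + 32 = 29$)
$f{\left(L \right)} = 29 \sqrt{L}$
$y = -40148 - 58 i \sqrt{3}$ ($y = 3 - \left(40151 + 29 \sqrt{-12}\right) = 3 - \left(40151 + 29 \cdot 2 i \sqrt{3}\right) = 3 - \left(40151 + 58 i \sqrt{3}\right) = -40148 - 58 i \sqrt{3} \approx -40148.0 - 100.46 i$)
$- y = - (-40148 - 58 i \sqrt{3}) = 40148 + 58 i \sqrt{3}$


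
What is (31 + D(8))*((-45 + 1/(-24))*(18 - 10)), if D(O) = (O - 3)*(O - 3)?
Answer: -60536/3 ≈ -20179.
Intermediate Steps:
D(O) = (-3 + O)² (D(O) = (-3 + O)*(-3 + O) = (-3 + O)²)
(31 + D(8))*((-45 + 1/(-24))*(18 - 10)) = (31 + (-3 + 8)²)*((-45 + 1/(-24))*(18 - 10)) = (31 + 5²)*((-45 - 1/24)*8) = (31 + 25)*(-1081/24*8) = 56*(-1081/3) = -60536/3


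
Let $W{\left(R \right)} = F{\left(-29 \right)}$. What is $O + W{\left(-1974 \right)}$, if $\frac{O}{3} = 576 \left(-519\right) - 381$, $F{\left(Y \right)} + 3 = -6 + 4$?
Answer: $-897980$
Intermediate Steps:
$F{\left(Y \right)} = -5$ ($F{\left(Y \right)} = -3 + \left(-6 + 4\right) = -3 - 2 = -5$)
$W{\left(R \right)} = -5$
$O = -897975$ ($O = 3 \left(576 \left(-519\right) - 381\right) = 3 \left(-298944 - 381\right) = 3 \left(-299325\right) = -897975$)
$O + W{\left(-1974 \right)} = -897975 - 5 = -897980$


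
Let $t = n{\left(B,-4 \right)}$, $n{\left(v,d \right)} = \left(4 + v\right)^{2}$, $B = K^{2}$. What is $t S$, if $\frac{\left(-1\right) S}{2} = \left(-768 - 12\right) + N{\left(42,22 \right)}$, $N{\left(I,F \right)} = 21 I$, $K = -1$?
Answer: $-5100$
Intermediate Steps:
$B = 1$ ($B = \left(-1\right)^{2} = 1$)
$S = -204$ ($S = - 2 \left(\left(-768 - 12\right) + 21 \cdot 42\right) = - 2 \left(-780 + 882\right) = \left(-2\right) 102 = -204$)
$t = 25$ ($t = \left(4 + 1\right)^{2} = 5^{2} = 25$)
$t S = 25 \left(-204\right) = -5100$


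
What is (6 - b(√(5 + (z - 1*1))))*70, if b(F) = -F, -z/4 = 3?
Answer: 420 + 140*I*√2 ≈ 420.0 + 197.99*I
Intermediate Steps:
z = -12 (z = -4*3 = -12)
(6 - b(√(5 + (z - 1*1))))*70 = (6 - (-1)*√(5 + (-12 - 1*1)))*70 = (6 - (-1)*√(5 + (-12 - 1)))*70 = (6 - (-1)*√(5 - 13))*70 = (6 - (-1)*√(-8))*70 = (6 - (-1)*2*I*√2)*70 = (6 - (-2)*I*√2)*70 = (6 + 2*I*√2)*70 = 420 + 140*I*√2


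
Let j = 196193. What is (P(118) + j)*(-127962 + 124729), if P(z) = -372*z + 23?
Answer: -492450560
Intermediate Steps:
P(z) = 23 - 372*z
(P(118) + j)*(-127962 + 124729) = ((23 - 372*118) + 196193)*(-127962 + 124729) = ((23 - 43896) + 196193)*(-3233) = (-43873 + 196193)*(-3233) = 152320*(-3233) = -492450560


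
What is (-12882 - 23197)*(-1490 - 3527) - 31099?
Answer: 180977244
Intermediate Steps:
(-12882 - 23197)*(-1490 - 3527) - 31099 = -36079*(-5017) - 31099 = 181008343 - 31099 = 180977244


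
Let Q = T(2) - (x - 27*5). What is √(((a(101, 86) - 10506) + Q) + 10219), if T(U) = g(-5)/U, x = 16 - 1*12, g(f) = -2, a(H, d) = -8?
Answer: I*√165 ≈ 12.845*I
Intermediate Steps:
x = 4 (x = 16 - 12 = 4)
T(U) = -2/U
Q = 130 (Q = -2/2 - (4 - 27*5) = -2*½ - (4 - 135) = -1 - 1*(-131) = -1 + 131 = 130)
√(((a(101, 86) - 10506) + Q) + 10219) = √(((-8 - 10506) + 130) + 10219) = √((-10514 + 130) + 10219) = √(-10384 + 10219) = √(-165) = I*√165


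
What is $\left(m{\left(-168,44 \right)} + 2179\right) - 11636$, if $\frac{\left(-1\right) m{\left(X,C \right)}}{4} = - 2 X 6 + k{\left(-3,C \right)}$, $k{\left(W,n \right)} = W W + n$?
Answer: $-17733$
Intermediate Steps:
$k{\left(W,n \right)} = n + W^{2}$ ($k{\left(W,n \right)} = W^{2} + n = n + W^{2}$)
$m{\left(X,C \right)} = -36 - 4 C + 48 X$ ($m{\left(X,C \right)} = - 4 \left(- 2 X 6 + \left(C + \left(-3\right)^{2}\right)\right) = - 4 \left(- 2 \cdot 6 X + \left(C + 9\right)\right) = - 4 \left(- 12 X + \left(9 + C\right)\right) = - 4 \left(9 + C - 12 X\right) = -36 - 4 C + 48 X$)
$\left(m{\left(-168,44 \right)} + 2179\right) - 11636 = \left(\left(-36 - 176 + 48 \left(-168\right)\right) + 2179\right) - 11636 = \left(\left(-36 - 176 - 8064\right) + 2179\right) - 11636 = \left(-8276 + 2179\right) - 11636 = -6097 - 11636 = -17733$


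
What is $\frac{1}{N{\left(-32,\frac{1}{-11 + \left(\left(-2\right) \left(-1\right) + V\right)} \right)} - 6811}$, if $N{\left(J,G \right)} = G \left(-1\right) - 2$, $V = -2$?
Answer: $- \frac{11}{74942} \approx -0.00014678$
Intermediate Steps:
$N{\left(J,G \right)} = -2 - G$ ($N{\left(J,G \right)} = - G - 2 = -2 - G$)
$\frac{1}{N{\left(-32,\frac{1}{-11 + \left(\left(-2\right) \left(-1\right) + V\right)} \right)} - 6811} = \frac{1}{\left(-2 - \frac{1}{-11 - 0}\right) - 6811} = \frac{1}{\left(-2 - \frac{1}{-11 + \left(2 - 2\right)}\right) - 6811} = \frac{1}{\left(-2 - \frac{1}{-11 + 0}\right) - 6811} = \frac{1}{\left(-2 - \frac{1}{-11}\right) - 6811} = \frac{1}{\left(-2 - - \frac{1}{11}\right) - 6811} = \frac{1}{\left(-2 + \frac{1}{11}\right) - 6811} = \frac{1}{- \frac{21}{11} - 6811} = \frac{1}{- \frac{74942}{11}} = - \frac{11}{74942}$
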